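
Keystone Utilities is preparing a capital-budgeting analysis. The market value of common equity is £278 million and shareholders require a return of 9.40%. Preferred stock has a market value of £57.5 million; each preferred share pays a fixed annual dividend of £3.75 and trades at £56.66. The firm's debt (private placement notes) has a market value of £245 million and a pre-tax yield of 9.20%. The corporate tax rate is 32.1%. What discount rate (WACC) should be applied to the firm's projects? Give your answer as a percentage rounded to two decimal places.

Cost of preferred: Rp = 3.75 / 56.66 = 6.6184%.
Total capital V = 278 + 57.5 + 245 = 580.5.
Equity: weight = 278/580.5 = 0.4789; cost = 9.4%.
Preferred: weight = 57.5/580.5 = 0.0991; cost = 6.6184%.
Private placement notes: weight = 245/580.5 = 0.4220; after-tax cost = 9.2% × (1 − 32.1%) = 6.2468%.
WACC = 0.4789 × 9.4000% + 0.0991 × 6.6184% + 0.4220 × 6.2468% = 7.7937%.

7.79%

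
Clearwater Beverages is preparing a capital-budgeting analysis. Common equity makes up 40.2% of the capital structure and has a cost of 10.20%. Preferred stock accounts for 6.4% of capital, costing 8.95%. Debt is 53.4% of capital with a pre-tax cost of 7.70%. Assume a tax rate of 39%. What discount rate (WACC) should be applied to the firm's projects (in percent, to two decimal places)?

After-tax cost of debt = 7.7% × (1 − 39%) = 4.6970%.
WACC = 0.402 × 10.2000% + 0.064 × 8.9500% + 0.534 × 4.6970% = 7.1814%.

7.18%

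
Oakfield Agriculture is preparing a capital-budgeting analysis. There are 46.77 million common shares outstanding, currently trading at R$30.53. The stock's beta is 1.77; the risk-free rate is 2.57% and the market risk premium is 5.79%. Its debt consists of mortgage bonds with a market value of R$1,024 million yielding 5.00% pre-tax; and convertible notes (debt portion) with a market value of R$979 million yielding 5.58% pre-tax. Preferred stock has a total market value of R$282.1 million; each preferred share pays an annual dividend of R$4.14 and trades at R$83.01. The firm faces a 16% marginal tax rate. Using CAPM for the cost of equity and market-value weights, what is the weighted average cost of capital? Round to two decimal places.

7.70%

Cost of equity via CAPM: Re = 2.57% + 1.77 × 5.79% = 12.8183%.
Cost of preferred: Rp = 4.14 / 83.01 = 4.9874%.
Market value of equity E = 30.53 × 46.77m = 1427.8881m.
Total capital V = 1427.8881 + 282.1 + 1024 + 979 = 3712.9881.
Equity: weight = 1427.8881/3712.9881 = 0.3846; cost = 12.8183%.
Preferred: weight = 282.1/3712.9881 = 0.0760; cost = 4.9874%.
Mortgage bonds: weight = 1024/3712.9881 = 0.2758; after-tax cost = 5% × (1 − 16%) = 4.2000%.
Convertible notes (debt portion): weight = 979/3712.9881 = 0.2637; after-tax cost = 5.58% × (1 − 16%) = 4.6872%.
WACC = 0.3846 × 12.8183% + 0.0760 × 4.9874% + 0.2758 × 4.2000% + 0.2637 × 4.6872% = 7.7026%.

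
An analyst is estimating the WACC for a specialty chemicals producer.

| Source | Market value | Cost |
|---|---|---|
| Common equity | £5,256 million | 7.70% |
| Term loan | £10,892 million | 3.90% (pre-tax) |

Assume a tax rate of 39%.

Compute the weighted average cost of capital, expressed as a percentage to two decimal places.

Total capital V = 5256 + 10892 = 16148.
Equity: weight = 5256/16148 = 0.3255; cost = 7.7%.
Term loan: weight = 10892/16148 = 0.6745; after-tax cost = 3.9% × (1 − 39%) = 2.3790%.
WACC = 0.3255 × 7.7000% + 0.6745 × 2.3790% = 4.1109%.

4.11%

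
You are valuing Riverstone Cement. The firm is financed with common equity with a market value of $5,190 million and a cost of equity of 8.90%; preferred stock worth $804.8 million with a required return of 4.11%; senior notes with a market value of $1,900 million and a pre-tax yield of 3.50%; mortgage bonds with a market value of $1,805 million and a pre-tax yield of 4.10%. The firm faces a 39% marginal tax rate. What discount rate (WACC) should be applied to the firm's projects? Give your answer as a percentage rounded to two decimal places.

5.99%

Total capital V = 5190 + 804.8 + 1900 + 1805 = 9699.8.
Equity: weight = 5190/9699.8 = 0.5351; cost = 8.9%.
Preferred: weight = 804.8/9699.8 = 0.0830; cost = 4.11%.
Senior notes: weight = 1900/9699.8 = 0.1959; after-tax cost = 3.5% × (1 − 39%) = 2.1350%.
Mortgage bonds: weight = 1805/9699.8 = 0.1861; after-tax cost = 4.1% × (1 − 39%) = 2.5010%.
WACC = 0.5351 × 8.9000% + 0.0830 × 4.1100% + 0.1959 × 2.1350% + 0.1861 × 2.5010% = 5.9867%.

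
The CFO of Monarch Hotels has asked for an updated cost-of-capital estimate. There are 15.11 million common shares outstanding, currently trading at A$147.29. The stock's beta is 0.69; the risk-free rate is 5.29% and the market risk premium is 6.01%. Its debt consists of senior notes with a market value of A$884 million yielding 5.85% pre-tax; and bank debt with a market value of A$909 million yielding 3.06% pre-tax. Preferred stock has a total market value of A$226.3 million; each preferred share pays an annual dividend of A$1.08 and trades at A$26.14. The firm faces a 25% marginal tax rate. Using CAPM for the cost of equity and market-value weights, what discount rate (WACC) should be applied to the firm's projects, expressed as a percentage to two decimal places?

Cost of equity via CAPM: Re = 5.29% + 0.69 × 6.01% = 9.4369%.
Cost of preferred: Rp = 1.08 / 26.14 = 4.1316%.
Market value of equity E = 147.29 × 15.11m = 2225.5519m.
Total capital V = 2225.5519 + 226.3 + 884 + 909 = 4244.8519.
Equity: weight = 2225.5519/4244.8519 = 0.5243; cost = 9.4369%.
Preferred: weight = 226.3/4244.8519 = 0.0533; cost = 4.1316%.
Senior notes: weight = 884/4244.8519 = 0.2083; after-tax cost = 5.85% × (1 − 25%) = 4.3875%.
Bank debt: weight = 909/4244.8519 = 0.2141; after-tax cost = 3.06% × (1 − 25%) = 2.2950%.
WACC = 0.5243 × 9.4369% + 0.0533 × 4.1316% + 0.2083 × 4.3875% + 0.2141 × 2.2950% = 6.5731%.

6.57%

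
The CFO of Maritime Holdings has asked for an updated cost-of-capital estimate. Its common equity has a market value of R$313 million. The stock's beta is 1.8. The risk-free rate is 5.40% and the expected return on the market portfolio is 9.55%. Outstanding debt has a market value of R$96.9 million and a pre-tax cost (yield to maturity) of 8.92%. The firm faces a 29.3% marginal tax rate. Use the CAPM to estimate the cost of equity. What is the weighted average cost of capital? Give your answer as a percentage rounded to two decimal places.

11.32%

Market risk premium = 9.55% − 5.4% = 4.15%.
Cost of equity via CAPM: Re = 5.4% + 1.8 × 4.15% = 12.8700%.
Total capital V = 313 + 96.9 = 409.9.
Equity: weight = 313/409.9 = 0.7636; cost = 12.87%.
Debt: weight = 96.9/409.9 = 0.2364; after-tax cost = 8.92% × (1 − 29.3%) = 6.3064%.
WACC = 0.7636 × 12.8700% + 0.2364 × 6.3064% = 11.3184%.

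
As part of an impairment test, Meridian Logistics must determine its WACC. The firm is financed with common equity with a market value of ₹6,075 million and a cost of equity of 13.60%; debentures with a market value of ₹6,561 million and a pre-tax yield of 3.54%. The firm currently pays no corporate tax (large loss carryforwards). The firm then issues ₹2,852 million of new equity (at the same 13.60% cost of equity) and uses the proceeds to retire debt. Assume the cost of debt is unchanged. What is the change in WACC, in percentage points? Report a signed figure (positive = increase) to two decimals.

Current WACC:
Total capital V = 6075 + 6561 = 12636.
Equity: weight = 6075/12636 = 0.4808; cost = 13.6%.
Debentures: weight = 6561/12636 = 0.5192; after-tax cost = 3.54% × (1 − 0%) = 3.5400%.
WACC = 0.4808 × 13.6000% + 0.5192 × 3.5400% = 8.3765%.
After the change:
Total capital V = 8927 + 3709 = 12636.
Equity: weight = 8927/12636 = 0.7065; cost = 13.6%.
Debentures: weight = 3709/12636 = 0.2935; after-tax cost = 3.54% × (1 − 0%) = 3.5400%.
WACC = 0.7065 × 13.6000% + 0.2935 × 3.5400% = 10.6471%.
Change in WACC = 10.6471% − 8.3765% = 2.2706 pp.

+2.27 pp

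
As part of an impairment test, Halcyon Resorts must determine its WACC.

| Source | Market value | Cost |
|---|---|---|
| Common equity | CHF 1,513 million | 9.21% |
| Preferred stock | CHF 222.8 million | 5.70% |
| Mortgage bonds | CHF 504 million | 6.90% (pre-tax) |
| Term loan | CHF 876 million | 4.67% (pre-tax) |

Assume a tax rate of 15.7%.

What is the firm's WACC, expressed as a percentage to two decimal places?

6.93%

Total capital V = 1513 + 222.8 + 504 + 876 = 3115.8.
Equity: weight = 1513/3115.8 = 0.4856; cost = 9.21%.
Preferred: weight = 222.8/3115.8 = 0.0715; cost = 5.7%.
Mortgage bonds: weight = 504/3115.8 = 0.1618; after-tax cost = 6.9% × (1 − 15.7%) = 5.8167%.
Term loan: weight = 876/3115.8 = 0.2811; after-tax cost = 4.67% × (1 − 15.7%) = 3.9368%.
WACC = 0.4856 × 9.2100% + 0.0715 × 5.7000% + 0.1618 × 5.8167% + 0.2811 × 3.9368% = 6.9276%.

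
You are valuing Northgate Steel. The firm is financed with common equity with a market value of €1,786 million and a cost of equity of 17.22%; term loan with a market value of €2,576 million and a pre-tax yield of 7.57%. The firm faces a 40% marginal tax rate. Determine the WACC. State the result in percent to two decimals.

Total capital V = 1786 + 2576 = 4362.
Equity: weight = 1786/4362 = 0.4094; cost = 17.22%.
Term loan: weight = 2576/4362 = 0.5906; after-tax cost = 7.57% × (1 − 40%) = 4.5420%.
WACC = 0.4094 × 17.2200% + 0.5906 × 4.5420% = 9.7329%.

9.73%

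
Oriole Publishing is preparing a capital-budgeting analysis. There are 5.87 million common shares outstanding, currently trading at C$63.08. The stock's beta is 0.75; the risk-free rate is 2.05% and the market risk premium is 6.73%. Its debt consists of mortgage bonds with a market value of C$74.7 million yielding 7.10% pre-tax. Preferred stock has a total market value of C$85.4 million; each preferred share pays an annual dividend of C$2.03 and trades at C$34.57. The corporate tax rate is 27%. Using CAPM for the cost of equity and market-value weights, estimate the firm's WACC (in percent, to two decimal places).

Cost of equity via CAPM: Re = 2.05% + 0.75 × 6.73% = 7.0975%.
Cost of preferred: Rp = 2.03 / 34.57 = 5.8721%.
Market value of equity E = 63.08 × 5.87m = 370.2796m.
Total capital V = 370.2796 + 85.4 + 74.7 = 530.3796.
Equity: weight = 370.2796/530.3796 = 0.6981; cost = 7.0975%.
Preferred: weight = 85.4/530.3796 = 0.1610; cost = 5.8721%.
Mortgage bonds: weight = 74.7/530.3796 = 0.1408; after-tax cost = 7.1% × (1 − 27%) = 5.1830%.
WACC = 0.6981 × 7.0975% + 0.1610 × 5.8721% + 0.1408 × 5.1830% = 6.6305%.

6.63%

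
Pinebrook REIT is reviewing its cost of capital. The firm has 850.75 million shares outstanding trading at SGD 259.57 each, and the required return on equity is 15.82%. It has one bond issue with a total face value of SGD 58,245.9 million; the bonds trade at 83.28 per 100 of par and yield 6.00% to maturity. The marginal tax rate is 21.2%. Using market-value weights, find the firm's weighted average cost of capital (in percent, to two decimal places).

Market value of equity E = 259.57 × 850.75m = 220829.1775m. Market value of debt D = 58245.9m × 83.28/100 = 48507.18552m.
Total capital V = 220829.1775 + 48507.18552 = 269336.36302.
Equity: weight = 220829.1775/269336.36302 = 0.8199; cost = 15.82%.
Bonds outstanding: weight = 48507.18552/269336.36302 = 0.1801; after-tax cost = 6% × (1 − 21.2%) = 4.7280%.
WACC = 0.8199 × 15.8200% + 0.1801 × 4.7280% = 13.8223%.

13.82%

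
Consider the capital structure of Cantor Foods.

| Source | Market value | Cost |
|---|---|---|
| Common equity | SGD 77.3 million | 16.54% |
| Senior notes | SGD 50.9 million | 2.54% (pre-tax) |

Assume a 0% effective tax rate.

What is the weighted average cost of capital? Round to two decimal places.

10.98%

Total capital V = 77.3 + 50.9 = 128.2.
Equity: weight = 77.3/128.2 = 0.6030; cost = 16.54%.
Senior notes: weight = 50.9/128.2 = 0.3970; after-tax cost = 2.54% × (1 − 0%) = 2.5400%.
WACC = 0.6030 × 16.5400% + 0.3970 × 2.5400% = 10.9815%.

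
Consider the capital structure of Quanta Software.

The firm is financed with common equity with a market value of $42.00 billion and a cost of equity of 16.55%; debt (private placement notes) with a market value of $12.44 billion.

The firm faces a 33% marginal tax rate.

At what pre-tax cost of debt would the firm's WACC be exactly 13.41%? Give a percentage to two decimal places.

4.19%

Total capital V = 42 + 12.44 = 54.44.
Equity weight = 42/54.44 = 0.7715.
Private placement notes weight = 12.44/54.44 = 0.2285.
Equity contribution = 0.7715 × 16.55% = 12.7682%.
Remaining for debt = 13.41% − 12.7682% = 0.6418%.
Rd × (1 − 33%) × 0.2285 = 0.6418%  ⇒  Rd = 4.1921%.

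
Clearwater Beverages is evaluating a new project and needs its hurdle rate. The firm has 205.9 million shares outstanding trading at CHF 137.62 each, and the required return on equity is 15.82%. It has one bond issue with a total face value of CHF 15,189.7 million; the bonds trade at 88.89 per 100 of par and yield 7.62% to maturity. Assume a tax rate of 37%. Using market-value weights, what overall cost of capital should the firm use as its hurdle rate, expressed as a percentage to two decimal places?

Market value of equity E = 137.62 × 205.9m = 28335.958m. Market value of debt D = 15189.7m × 88.89/100 = 13502.12433m.
Total capital V = 28335.958 + 13502.12433 = 41838.08233.
Equity: weight = 28335.958/41838.08233 = 0.6773; cost = 15.82%.
Bonds outstanding: weight = 13502.12433/41838.08233 = 0.3227; after-tax cost = 7.62% × (1 − 37%) = 4.8006%.
WACC = 0.6773 × 15.8200% + 0.3227 × 4.8006% = 12.2638%.

12.26%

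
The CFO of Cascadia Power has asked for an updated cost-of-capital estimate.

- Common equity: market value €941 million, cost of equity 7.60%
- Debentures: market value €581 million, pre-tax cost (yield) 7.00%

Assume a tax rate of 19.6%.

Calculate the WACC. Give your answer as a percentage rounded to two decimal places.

Total capital V = 941 + 581 = 1522.
Equity: weight = 941/1522 = 0.6183; cost = 7.6%.
Debentures: weight = 581/1522 = 0.3817; after-tax cost = 7% × (1 − 19.6%) = 5.6280%.
WACC = 0.6183 × 7.6000% + 0.3817 × 5.6280% = 6.8472%.

6.85%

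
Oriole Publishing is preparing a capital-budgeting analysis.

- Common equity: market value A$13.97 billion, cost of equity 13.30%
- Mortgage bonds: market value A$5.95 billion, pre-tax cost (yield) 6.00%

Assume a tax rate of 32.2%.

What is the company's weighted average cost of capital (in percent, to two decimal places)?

Total capital V = 13.97 + 5.95 = 19.92.
Equity: weight = 13.97/19.92 = 0.7013; cost = 13.3%.
Mortgage bonds: weight = 5.95/19.92 = 0.2987; after-tax cost = 6% × (1 − 32.2%) = 4.0680%.
WACC = 0.7013 × 13.3000% + 0.2987 × 4.0680% = 10.5424%.

10.54%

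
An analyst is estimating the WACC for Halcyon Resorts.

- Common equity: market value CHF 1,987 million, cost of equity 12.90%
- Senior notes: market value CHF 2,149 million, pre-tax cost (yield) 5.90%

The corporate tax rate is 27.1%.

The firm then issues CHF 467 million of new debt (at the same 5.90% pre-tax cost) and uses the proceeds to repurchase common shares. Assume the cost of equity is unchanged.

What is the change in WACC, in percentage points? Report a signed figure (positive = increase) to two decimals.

-0.97 pp

Current WACC:
Total capital V = 1987 + 2149 = 4136.
Equity: weight = 1987/4136 = 0.4804; cost = 12.9%.
Senior notes: weight = 2149/4136 = 0.5196; after-tax cost = 5.9% × (1 − 27.1%) = 4.3011%.
WACC = 0.4804 × 12.9000% + 0.5196 × 4.3011% = 8.4321%.
After the change:
Total capital V = 1520 + 2616 = 4136.
Equity: weight = 1520/4136 = 0.3675; cost = 12.9%.
Senior notes: weight = 2616/4136 = 0.6325; after-tax cost = 5.9% × (1 − 27.1%) = 4.3011%.
WACC = 0.3675 × 12.9000% + 0.6325 × 4.3011% = 7.4612%.
Change in WACC = 7.4612% − 8.4321% = -0.9709 pp.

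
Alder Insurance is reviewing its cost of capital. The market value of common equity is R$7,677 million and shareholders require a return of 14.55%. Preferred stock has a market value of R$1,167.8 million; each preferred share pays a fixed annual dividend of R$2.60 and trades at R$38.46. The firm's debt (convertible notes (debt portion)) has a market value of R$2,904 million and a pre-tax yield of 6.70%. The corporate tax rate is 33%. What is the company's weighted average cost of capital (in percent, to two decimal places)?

11.29%

Cost of preferred: Rp = 2.6 / 38.46 = 6.7603%.
Total capital V = 7677 + 1167.8 + 2904 = 11748.8.
Equity: weight = 7677/11748.8 = 0.6534; cost = 14.55%.
Preferred: weight = 1167.8/11748.8 = 0.0994; cost = 6.7603%.
Convertible notes (debt portion): weight = 2904/11748.8 = 0.2472; after-tax cost = 6.7% × (1 − 33%) = 4.4890%.
WACC = 0.6534 × 14.5500% + 0.0994 × 6.7603% + 0.2472 × 4.4890% = 11.2889%.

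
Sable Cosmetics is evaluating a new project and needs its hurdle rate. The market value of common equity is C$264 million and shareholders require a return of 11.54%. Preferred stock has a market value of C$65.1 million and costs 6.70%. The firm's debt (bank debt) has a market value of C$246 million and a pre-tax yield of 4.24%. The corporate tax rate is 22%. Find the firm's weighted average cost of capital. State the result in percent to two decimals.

7.47%

Total capital V = 264 + 65.1 + 246 = 575.1.
Equity: weight = 264/575.1 = 0.4591; cost = 11.54%.
Preferred: weight = 65.1/575.1 = 0.1132; cost = 6.7%.
Bank debt: weight = 246/575.1 = 0.4278; after-tax cost = 4.24% × (1 − 22%) = 3.3072%.
WACC = 0.4591 × 11.5400% + 0.1132 × 6.7000% + 0.4278 × 3.3072% = 7.4705%.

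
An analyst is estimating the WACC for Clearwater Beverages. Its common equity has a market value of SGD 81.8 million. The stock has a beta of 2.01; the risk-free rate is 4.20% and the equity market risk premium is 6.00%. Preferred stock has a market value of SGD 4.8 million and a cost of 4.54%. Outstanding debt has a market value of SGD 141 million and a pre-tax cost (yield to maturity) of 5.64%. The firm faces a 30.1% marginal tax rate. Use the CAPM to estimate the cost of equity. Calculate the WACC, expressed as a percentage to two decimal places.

8.38%

Cost of equity via CAPM: Re = 4.2% + 2.01 × 6.0% = 16.2600%.
Total capital V = 81.8 + 4.8 + 141 = 227.6.
Equity: weight = 81.8/227.6 = 0.3594; cost = 16.26%.
Preferred: weight = 4.8/227.6 = 0.0211; cost = 4.54%.
Debt: weight = 141/227.6 = 0.6195; after-tax cost = 5.64% × (1 − 30.1%) = 3.9424%.
WACC = 0.3594 × 16.2600% + 0.0211 × 4.5400% + 0.6195 × 3.9424% = 8.3820%.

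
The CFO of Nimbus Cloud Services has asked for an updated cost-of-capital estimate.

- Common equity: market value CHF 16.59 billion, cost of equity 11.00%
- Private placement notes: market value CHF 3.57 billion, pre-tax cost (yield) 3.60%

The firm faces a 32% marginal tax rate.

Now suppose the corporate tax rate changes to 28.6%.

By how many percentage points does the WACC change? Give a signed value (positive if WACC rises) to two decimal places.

Current WACC:
Total capital V = 16.59 + 3.57 = 20.16.
Equity: weight = 16.59/20.16 = 0.8229; cost = 11%.
Private placement notes: weight = 3.57/20.16 = 0.1771; after-tax cost = 3.6% × (1 − 32%) = 2.4480%.
WACC = 0.8229 × 11.0000% + 0.1771 × 2.4480% = 9.4856%.
After the change:
Total capital V = 16.59 + 3.57 = 20.16.
Equity: weight = 16.59/20.16 = 0.8229; cost = 11%.
Private placement notes: weight = 3.57/20.16 = 0.1771; after-tax cost = 3.6% × (1 − 28.6%) = 2.5704%.
WACC = 0.8229 × 11.0000% + 0.1771 × 2.5704% = 9.5073%.
Change in WACC = 9.5073% − 9.4856% = 0.0217 pp.

+0.02 pp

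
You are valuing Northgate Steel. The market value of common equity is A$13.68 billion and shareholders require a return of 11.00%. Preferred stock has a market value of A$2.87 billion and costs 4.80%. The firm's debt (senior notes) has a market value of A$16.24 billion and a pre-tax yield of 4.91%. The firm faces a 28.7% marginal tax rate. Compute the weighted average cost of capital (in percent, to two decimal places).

6.74%

Total capital V = 13.68 + 2.87 + 16.24 = 32.79.
Equity: weight = 13.68/32.79 = 0.4172; cost = 11%.
Preferred: weight = 2.87/32.79 = 0.0875; cost = 4.8%.
Senior notes: weight = 16.24/32.79 = 0.4953; after-tax cost = 4.91% × (1 − 28.7%) = 3.5008%.
WACC = 0.4172 × 11.0000% + 0.0875 × 4.8000% + 0.4953 × 3.5008% = 6.7432%.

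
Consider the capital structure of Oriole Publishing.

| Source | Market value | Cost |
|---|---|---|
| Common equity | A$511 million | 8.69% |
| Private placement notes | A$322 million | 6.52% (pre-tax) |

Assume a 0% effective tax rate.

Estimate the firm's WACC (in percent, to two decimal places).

7.85%

Total capital V = 511 + 322 = 833.
Equity: weight = 511/833 = 0.6134; cost = 8.69%.
Private placement notes: weight = 322/833 = 0.3866; after-tax cost = 6.52% × (1 − 0%) = 6.5200%.
WACC = 0.6134 × 8.6900% + 0.3866 × 6.5200% = 7.8512%.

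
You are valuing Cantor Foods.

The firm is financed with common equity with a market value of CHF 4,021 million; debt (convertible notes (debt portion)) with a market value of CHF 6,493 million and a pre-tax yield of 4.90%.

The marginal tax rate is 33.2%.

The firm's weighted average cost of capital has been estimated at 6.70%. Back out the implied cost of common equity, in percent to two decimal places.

12.23%

Total capital V = 4021 + 6493 = 10514.
Equity weight = 4021/10514 = 0.3824.
Convertible notes (debt portion) weight = 6493/10514 = 0.6176.
Debt contribution = 0.6176 × 4.9% × (1 − 33.2%) = 2.0214%.
Required equity contribution = 6.7% − 2.0214% = 4.6786%.
Re = 4.6786% / 0.3824 = 12.2335%.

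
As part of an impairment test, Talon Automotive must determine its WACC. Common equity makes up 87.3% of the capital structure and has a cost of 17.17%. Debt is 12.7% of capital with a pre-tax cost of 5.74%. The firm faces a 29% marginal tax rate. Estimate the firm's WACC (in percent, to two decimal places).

15.51%

After-tax cost of debt = 5.74% × (1 − 29%) = 4.0754%.
WACC = 0.873 × 17.1700% + 0.127 × 4.0754% = 15.5070%.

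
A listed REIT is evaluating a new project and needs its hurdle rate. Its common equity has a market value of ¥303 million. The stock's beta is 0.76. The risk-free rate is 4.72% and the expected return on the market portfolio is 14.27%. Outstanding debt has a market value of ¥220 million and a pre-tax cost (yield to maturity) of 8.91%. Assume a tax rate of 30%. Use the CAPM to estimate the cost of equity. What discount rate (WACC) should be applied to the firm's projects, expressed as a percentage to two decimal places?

Market risk premium = 14.27% − 4.72% = 9.55%.
Cost of equity via CAPM: Re = 4.72% + 0.76 × 9.55% = 11.9780%.
Total capital V = 303 + 220 = 523.
Equity: weight = 303/523 = 0.5793; cost = 11.978%.
Debt: weight = 220/523 = 0.4207; after-tax cost = 8.91% × (1 − 30%) = 6.2370%.
WACC = 0.5793 × 11.9780% + 0.4207 × 6.2370% = 9.5630%.

9.56%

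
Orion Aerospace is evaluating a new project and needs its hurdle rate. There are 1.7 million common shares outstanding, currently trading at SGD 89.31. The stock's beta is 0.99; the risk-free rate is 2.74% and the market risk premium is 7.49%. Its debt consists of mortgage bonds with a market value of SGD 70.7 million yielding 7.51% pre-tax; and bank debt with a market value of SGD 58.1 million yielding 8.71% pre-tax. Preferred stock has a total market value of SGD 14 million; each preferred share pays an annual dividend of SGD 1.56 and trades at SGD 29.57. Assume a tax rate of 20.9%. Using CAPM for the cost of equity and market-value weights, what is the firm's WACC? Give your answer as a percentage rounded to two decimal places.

Cost of equity via CAPM: Re = 2.74% + 0.99 × 7.49% = 10.1551%.
Cost of preferred: Rp = 1.56 / 29.57 = 5.2756%.
Market value of equity E = 89.31 × 1.7m = 151.827m.
Total capital V = 151.827 + 14 + 70.7 + 58.1 = 294.627.
Equity: weight = 151.827/294.627 = 0.5153; cost = 10.1551%.
Preferred: weight = 14/294.627 = 0.0475; cost = 5.2756%.
Mortgage bonds: weight = 70.7/294.627 = 0.2400; after-tax cost = 7.51% × (1 − 20.9%) = 5.9404%.
Bank debt: weight = 58.1/294.627 = 0.1972; after-tax cost = 8.71% × (1 − 20.9%) = 6.8896%.
WACC = 0.5153 × 10.1551% + 0.0475 × 5.2756% + 0.2400 × 5.9404% + 0.1972 × 6.8896% = 8.2679%.

8.27%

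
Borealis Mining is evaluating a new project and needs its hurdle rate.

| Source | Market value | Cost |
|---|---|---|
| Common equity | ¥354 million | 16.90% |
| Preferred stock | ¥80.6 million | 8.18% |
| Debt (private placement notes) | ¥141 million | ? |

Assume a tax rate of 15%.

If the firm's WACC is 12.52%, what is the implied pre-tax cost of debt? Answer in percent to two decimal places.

4.71%

Total capital V = 354 + 80.6 + 141 = 575.6.
Equity weight = 354/575.6 = 0.6150.
Preferred weight = 80.6/575.6 = 0.1400.
Private placement notes weight = 141/575.6 = 0.2450.
Equity contribution = 0.6150 × 16.9% = 10.3937%.
Preferred contribution = 0.1400 × 8.18% = 1.1454%.
Remaining for debt = 12.52% − 11.5391% = 0.9809%.
Rd × (1 − 15%) × 0.2450 = 0.9809%  ⇒  Rd = 4.7109%.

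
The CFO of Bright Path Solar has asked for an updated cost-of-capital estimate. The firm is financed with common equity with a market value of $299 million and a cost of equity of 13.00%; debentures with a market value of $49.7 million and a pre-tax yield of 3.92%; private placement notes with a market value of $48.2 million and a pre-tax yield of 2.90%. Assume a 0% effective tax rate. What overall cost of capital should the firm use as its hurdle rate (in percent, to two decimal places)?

Total capital V = 299 + 49.7 + 48.2 = 396.9.
Equity: weight = 299/396.9 = 0.7533; cost = 13%.
Debentures: weight = 49.7/396.9 = 0.1252; after-tax cost = 3.92% × (1 − 0%) = 3.9200%.
Private placement notes: weight = 48.2/396.9 = 0.1214; after-tax cost = 2.9% × (1 − 0%) = 2.9000%.
WACC = 0.7533 × 13.0000% + 0.1252 × 3.9200% + 0.1214 × 2.9000% = 10.6364%.

10.64%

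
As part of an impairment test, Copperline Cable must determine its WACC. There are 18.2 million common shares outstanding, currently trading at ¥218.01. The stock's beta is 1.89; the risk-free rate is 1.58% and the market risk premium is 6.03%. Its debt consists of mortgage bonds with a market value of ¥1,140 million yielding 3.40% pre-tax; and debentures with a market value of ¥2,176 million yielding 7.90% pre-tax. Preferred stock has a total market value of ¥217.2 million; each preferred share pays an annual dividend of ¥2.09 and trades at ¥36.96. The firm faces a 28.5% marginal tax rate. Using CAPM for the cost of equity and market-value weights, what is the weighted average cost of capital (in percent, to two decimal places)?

9.04%

Cost of equity via CAPM: Re = 1.58% + 1.89 × 6.03% = 12.9767%.
Cost of preferred: Rp = 2.09 / 36.96 = 5.6548%.
Market value of equity E = 218.01 × 18.2m = 3967.782m.
Total capital V = 3967.782 + 217.2 + 1140 + 2176 = 7500.982.
Equity: weight = 3967.782/7500.982 = 0.5290; cost = 12.9767%.
Preferred: weight = 217.2/7500.982 = 0.0290; cost = 5.6548%.
Mortgage bonds: weight = 1140/7500.982 = 0.1520; after-tax cost = 3.4% × (1 − 28.5%) = 2.4310%.
Debentures: weight = 2176/7500.982 = 0.2901; after-tax cost = 7.9% × (1 − 28.5%) = 5.6485%.
WACC = 0.5290 × 12.9767% + 0.0290 × 5.6548% + 0.1520 × 2.4310% + 0.2901 × 5.6485% = 9.0361%.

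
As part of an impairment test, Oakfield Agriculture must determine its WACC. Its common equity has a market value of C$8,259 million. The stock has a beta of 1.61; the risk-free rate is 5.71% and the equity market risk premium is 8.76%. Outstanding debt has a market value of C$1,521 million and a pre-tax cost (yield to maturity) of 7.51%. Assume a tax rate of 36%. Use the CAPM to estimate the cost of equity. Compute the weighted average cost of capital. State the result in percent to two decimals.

17.48%

Cost of equity via CAPM: Re = 5.71% + 1.61 × 8.76% = 19.8136%.
Total capital V = 8259 + 1521 = 9780.
Equity: weight = 8259/9780 = 0.8445; cost = 19.8136%.
Debt: weight = 1521/9780 = 0.1555; after-tax cost = 7.51% × (1 − 36%) = 4.8064%.
WACC = 0.8445 × 19.8136% + 0.1555 × 4.8064% = 17.4797%.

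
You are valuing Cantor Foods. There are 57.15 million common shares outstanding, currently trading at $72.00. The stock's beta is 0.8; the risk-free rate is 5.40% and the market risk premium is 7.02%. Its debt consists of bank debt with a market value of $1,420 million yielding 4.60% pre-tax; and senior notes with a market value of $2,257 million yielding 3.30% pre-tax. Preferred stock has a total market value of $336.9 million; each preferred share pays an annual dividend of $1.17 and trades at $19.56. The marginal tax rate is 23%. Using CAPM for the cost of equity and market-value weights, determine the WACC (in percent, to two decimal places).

Cost of equity via CAPM: Re = 5.4% + 0.8 × 7.02% = 11.0160%.
Cost of preferred: Rp = 1.17 / 19.56 = 5.9816%.
Market value of equity E = 72.0 × 57.15m = 4114.8m.
Total capital V = 4114.8 + 336.9 + 1420 + 2257 = 8128.7.
Equity: weight = 4114.8/8128.7 = 0.5062; cost = 11.016%.
Preferred: weight = 336.9/8128.7 = 0.0414; cost = 5.9816%.
Bank debt: weight = 1420/8128.7 = 0.1747; after-tax cost = 4.6% × (1 − 23%) = 3.5420%.
Senior notes: weight = 2257/8128.7 = 0.2777; after-tax cost = 3.3% × (1 − 23%) = 2.5410%.
WACC = 0.5062 × 11.0160% + 0.0414 × 5.9816% + 0.1747 × 3.5420% + 0.2777 × 2.5410% = 7.1486%.

7.15%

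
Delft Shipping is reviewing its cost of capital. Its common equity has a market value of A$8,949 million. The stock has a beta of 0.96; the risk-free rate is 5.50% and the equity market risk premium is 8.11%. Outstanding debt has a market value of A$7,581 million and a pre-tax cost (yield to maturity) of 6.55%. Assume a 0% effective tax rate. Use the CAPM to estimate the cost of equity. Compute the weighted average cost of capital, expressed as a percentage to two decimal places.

Cost of equity via CAPM: Re = 5.5% + 0.96 × 8.11% = 13.2856%.
Total capital V = 8949 + 7581 = 16530.
Equity: weight = 8949/16530 = 0.5414; cost = 13.2856%.
Debt: weight = 7581/16530 = 0.4586; after-tax cost = 6.55% × (1 − 0%) = 6.5500%.
WACC = 0.5414 × 13.2856% + 0.4586 × 6.5500% = 10.1965%.

10.20%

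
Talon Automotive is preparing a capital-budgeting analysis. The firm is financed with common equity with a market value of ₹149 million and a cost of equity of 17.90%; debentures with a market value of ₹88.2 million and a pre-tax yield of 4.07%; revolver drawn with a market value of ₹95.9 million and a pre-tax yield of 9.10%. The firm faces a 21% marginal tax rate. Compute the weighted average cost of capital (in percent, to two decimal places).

Total capital V = 149 + 88.2 + 95.9 = 333.1.
Equity: weight = 149/333.1 = 0.4473; cost = 17.9%.
Debentures: weight = 88.2/333.1 = 0.2648; after-tax cost = 4.07% × (1 − 21%) = 3.2153%.
Revolver drawn: weight = 95.9/333.1 = 0.2879; after-tax cost = 9.1% × (1 − 21%) = 7.1890%.
WACC = 0.4473 × 17.9000% + 0.2648 × 3.2153% + 0.2879 × 7.1890% = 10.9280%.

10.93%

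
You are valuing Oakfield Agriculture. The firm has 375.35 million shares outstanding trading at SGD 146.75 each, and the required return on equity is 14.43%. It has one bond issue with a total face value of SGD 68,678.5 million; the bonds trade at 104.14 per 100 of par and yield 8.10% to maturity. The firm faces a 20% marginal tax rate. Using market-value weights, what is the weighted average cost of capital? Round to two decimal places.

9.94%

Market value of equity E = 146.75 × 375.35m = 55082.6125m. Market value of debt D = 68678.5m × 104.14/100 = 71521.7899m.
Total capital V = 55082.6125 + 71521.7899 = 126604.4024.
Equity: weight = 55082.6125/126604.4024 = 0.4351; cost = 14.43%.
Bonds outstanding: weight = 71521.7899/126604.4024 = 0.5649; after-tax cost = 8.1% × (1 − 20%) = 6.4800%.
WACC = 0.4351 × 14.4300% + 0.5649 × 6.4800% = 9.9389%.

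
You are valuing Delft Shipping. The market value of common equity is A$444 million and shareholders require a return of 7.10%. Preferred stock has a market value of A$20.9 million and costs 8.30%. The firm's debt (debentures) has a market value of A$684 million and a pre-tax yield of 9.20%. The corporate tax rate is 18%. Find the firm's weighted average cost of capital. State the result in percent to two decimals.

7.39%

Total capital V = 444 + 20.9 + 684 = 1148.9.
Equity: weight = 444/1148.9 = 0.3865; cost = 7.1%.
Preferred: weight = 20.9/1148.9 = 0.0182; cost = 8.3%.
Debentures: weight = 684/1148.9 = 0.5954; after-tax cost = 9.2% × (1 − 18%) = 7.5440%.
WACC = 0.3865 × 7.1000% + 0.0182 × 8.3000% + 0.5954 × 7.5440% = 7.3862%.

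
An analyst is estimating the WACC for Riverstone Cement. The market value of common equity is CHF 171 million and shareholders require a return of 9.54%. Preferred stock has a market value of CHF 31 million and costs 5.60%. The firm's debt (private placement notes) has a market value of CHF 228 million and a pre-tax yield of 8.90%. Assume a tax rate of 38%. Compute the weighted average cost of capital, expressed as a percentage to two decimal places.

7.12%

Total capital V = 171 + 31 + 228 = 430.
Equity: weight = 171/430 = 0.3977; cost = 9.54%.
Preferred: weight = 31/430 = 0.0721; cost = 5.6%.
Private placement notes: weight = 228/430 = 0.5302; after-tax cost = 8.9% × (1 − 38%) = 5.5180%.
WACC = 0.3977 × 9.5400% + 0.0721 × 5.6000% + 0.5302 × 5.5180% = 7.1234%.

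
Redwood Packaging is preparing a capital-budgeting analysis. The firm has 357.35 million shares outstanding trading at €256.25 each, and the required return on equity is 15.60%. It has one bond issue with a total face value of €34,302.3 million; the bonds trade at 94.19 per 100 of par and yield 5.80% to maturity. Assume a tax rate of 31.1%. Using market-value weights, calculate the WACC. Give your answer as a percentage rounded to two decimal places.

Market value of equity E = 256.25 × 357.35m = 91570.9375m. Market value of debt D = 34302.3m × 94.19/100 = 32309.33637m.
Total capital V = 91570.9375 + 32309.33637 = 123880.27387.
Equity: weight = 91570.9375/123880.27387 = 0.7392; cost = 15.6%.
Bonds outstanding: weight = 32309.33637/123880.27387 = 0.2608; after-tax cost = 5.8% × (1 − 31.1%) = 3.9962%.
WACC = 0.7392 × 15.6000% + 0.2608 × 3.9962% = 12.5736%.

12.57%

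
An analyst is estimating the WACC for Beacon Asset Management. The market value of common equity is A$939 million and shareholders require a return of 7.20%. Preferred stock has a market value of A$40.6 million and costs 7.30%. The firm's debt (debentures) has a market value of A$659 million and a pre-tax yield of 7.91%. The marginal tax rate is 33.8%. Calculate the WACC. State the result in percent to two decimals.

6.41%

Total capital V = 939 + 40.6 + 659 = 1638.6.
Equity: weight = 939/1638.6 = 0.5731; cost = 7.2%.
Preferred: weight = 40.6/1638.6 = 0.0248; cost = 7.3%.
Debentures: weight = 659/1638.6 = 0.4022; after-tax cost = 7.91% × (1 − 33.8%) = 5.2364%.
WACC = 0.5731 × 7.2000% + 0.0248 × 7.3000% + 0.4022 × 5.2364% = 6.4128%.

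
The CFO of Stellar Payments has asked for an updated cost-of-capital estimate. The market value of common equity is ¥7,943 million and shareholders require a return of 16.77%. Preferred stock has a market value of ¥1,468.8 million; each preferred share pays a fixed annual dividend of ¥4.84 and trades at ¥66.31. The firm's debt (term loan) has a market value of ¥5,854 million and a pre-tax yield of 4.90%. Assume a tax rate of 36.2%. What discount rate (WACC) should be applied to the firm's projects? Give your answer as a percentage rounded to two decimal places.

Cost of preferred: Rp = 4.84 / 66.31 = 7.2990%.
Total capital V = 7943 + 1468.8 + 5854 = 15265.8.
Equity: weight = 7943/15265.8 = 0.5203; cost = 16.77%.
Preferred: weight = 1468.8/15265.8 = 0.0962; cost = 7.299%.
Term loan: weight = 5854/15265.8 = 0.3835; after-tax cost = 4.9% × (1 − 36.2%) = 3.1262%.
WACC = 0.5203 × 16.7700% + 0.0962 × 7.2990% + 0.3835 × 3.1262% = 10.6267%.

10.63%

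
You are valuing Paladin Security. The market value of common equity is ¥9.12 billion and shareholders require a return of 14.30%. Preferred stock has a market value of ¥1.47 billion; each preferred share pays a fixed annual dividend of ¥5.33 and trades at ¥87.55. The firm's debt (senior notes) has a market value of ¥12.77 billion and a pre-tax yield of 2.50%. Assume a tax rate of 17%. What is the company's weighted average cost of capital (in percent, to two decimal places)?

7.10%

Cost of preferred: Rp = 5.33 / 87.55 = 6.0879%.
Total capital V = 9.12 + 1.47 + 12.77 = 23.36.
Equity: weight = 9.12/23.36 = 0.3904; cost = 14.3%.
Preferred: weight = 1.47/23.36 = 0.0629; cost = 6.0879%.
Senior notes: weight = 12.77/23.36 = 0.5467; after-tax cost = 2.5% × (1 − 17%) = 2.0750%.
WACC = 0.3904 × 14.3000% + 0.0629 × 6.0879% + 0.5467 × 2.0750% = 7.1003%.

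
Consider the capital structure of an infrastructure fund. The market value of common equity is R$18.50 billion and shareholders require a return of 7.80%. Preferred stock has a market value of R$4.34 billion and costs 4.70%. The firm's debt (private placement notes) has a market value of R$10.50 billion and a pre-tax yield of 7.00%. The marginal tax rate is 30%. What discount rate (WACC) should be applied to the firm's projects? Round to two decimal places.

Total capital V = 18.5 + 4.34 + 10.5 = 33.34.
Equity: weight = 18.5/33.34 = 0.5549; cost = 7.8%.
Preferred: weight = 4.34/33.34 = 0.1302; cost = 4.7%.
Private placement notes: weight = 10.5/33.34 = 0.3149; after-tax cost = 7% × (1 − 30%) = 4.9000%.
WACC = 0.5549 × 7.8000% + 0.1302 × 4.7000% + 0.3149 × 4.9000% = 6.4831%.

6.48%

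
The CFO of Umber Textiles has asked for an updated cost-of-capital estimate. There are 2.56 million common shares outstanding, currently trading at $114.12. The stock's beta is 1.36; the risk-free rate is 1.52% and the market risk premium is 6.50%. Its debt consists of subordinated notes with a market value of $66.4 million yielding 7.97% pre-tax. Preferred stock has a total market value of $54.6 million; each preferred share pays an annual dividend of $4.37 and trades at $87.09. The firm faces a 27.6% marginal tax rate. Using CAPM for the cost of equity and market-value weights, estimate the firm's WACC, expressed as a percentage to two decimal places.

Cost of equity via CAPM: Re = 1.52% + 1.36 × 6.5% = 10.3600%.
Cost of preferred: Rp = 4.37 / 87.09 = 5.0178%.
Market value of equity E = 114.12 × 2.56m = 292.1472m.
Total capital V = 292.1472 + 54.6 + 66.4 = 413.1472.
Equity: weight = 292.1472/413.1472 = 0.7071; cost = 10.36%.
Preferred: weight = 54.6/413.1472 = 0.1322; cost = 5.0178%.
Subordinated notes: weight = 66.4/413.1472 = 0.1607; after-tax cost = 7.97% × (1 − 27.6%) = 5.7703%.
WACC = 0.7071 × 10.3600% + 0.1322 × 5.0178% + 0.1607 × 5.7703% = 8.9163%.

8.92%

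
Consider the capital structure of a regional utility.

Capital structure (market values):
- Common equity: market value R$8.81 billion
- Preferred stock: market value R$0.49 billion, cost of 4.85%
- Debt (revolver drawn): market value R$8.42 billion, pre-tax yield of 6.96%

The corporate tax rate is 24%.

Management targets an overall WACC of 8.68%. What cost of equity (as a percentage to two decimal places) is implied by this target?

12.13%

Total capital V = 8.81 + 0.49 + 8.42 = 17.72.
Equity weight = 8.81/17.72 = 0.4972.
Preferred weight = 0.49/17.72 = 0.0277.
Revolver drawn weight = 8.42/17.72 = 0.4752.
Debt contribution = 0.4752 × 6.96% × (1 − 24%) = 2.5135%.
Preferred contribution = 0.0277 × 4.85% = 0.1341%.
Required equity contribution = 8.68% − 2.6476% = 6.0324%.
Re = 6.0324% / 0.4972 = 12.1333%.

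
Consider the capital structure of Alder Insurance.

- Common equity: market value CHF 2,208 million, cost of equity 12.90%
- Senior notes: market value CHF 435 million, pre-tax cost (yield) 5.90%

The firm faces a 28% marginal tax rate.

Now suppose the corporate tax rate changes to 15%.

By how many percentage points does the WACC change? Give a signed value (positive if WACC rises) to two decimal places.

+0.13 pp

Current WACC:
Total capital V = 2208 + 435 = 2643.
Equity: weight = 2208/2643 = 0.8354; cost = 12.9%.
Senior notes: weight = 435/2643 = 0.1646; after-tax cost = 5.9% × (1 − 28%) = 4.2480%.
WACC = 0.8354 × 12.9000% + 0.1646 × 4.2480% = 11.4760%.
After the change:
Total capital V = 2208 + 435 = 2643.
Equity: weight = 2208/2643 = 0.8354; cost = 12.9%.
Senior notes: weight = 435/2643 = 0.1646; after-tax cost = 5.9% × (1 − 15%) = 5.0150%.
WACC = 0.8354 × 12.9000% + 0.1646 × 5.0150% = 11.6022%.
Change in WACC = 11.6022% − 11.4760% = 0.1262 pp.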